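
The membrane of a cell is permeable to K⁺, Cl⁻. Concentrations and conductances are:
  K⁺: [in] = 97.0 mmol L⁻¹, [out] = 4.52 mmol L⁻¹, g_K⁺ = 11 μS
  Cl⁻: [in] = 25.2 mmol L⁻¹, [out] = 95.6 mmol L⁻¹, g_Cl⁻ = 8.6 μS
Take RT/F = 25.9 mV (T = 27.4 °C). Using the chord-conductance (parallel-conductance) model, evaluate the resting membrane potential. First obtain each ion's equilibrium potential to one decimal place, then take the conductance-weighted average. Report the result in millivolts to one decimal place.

E_K⁺ = (25.9/1)·ln(4.52/97.0) = -79.4 mV
E_Cl⁻ = (25.9/-1)·ln(95.6/25.2) = -34.5 mV
Vm = (Σ gᵢEᵢ)/(Σ gᵢ) = (11·-79.4 + 8.6·-34.5) / (11 + 8.6)
= -1170.10 / 19.6 = -59.70 mV

-59.7 mV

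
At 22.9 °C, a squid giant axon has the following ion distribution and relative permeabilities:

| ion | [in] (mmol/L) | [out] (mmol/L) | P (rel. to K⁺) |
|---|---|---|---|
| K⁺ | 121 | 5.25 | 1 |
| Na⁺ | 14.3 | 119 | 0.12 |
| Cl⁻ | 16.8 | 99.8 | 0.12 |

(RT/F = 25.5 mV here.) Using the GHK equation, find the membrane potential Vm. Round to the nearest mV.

-47 mV

Vm = 25.5 · ln[(Σ P·[cation]ₒ + Σ P·[anion]ᵢ) / (Σ P·[cation]ᵢ + Σ P·[anion]ₒ)]
Numerator = 1×5.25 + 0.12×119 + 0.12×16.8 = 21.55
Denominator = 1×121 + 0.12×14.3 + 0.12×99.8 = 134.7
Vm = 25.5 · ln(0.15996) = 25.5 × (-1.8328) = -46.74 mV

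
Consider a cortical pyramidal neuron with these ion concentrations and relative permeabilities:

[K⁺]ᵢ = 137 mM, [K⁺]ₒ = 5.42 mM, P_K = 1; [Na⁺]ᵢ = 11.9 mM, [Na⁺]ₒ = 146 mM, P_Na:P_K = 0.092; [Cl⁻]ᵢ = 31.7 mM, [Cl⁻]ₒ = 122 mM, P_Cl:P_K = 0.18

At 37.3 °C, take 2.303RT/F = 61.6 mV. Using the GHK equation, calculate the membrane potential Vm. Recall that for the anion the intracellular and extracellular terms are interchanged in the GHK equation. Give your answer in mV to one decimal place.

-50.1 mV

Vm = 61.6 · log₁₀[(Σ P·[cation]ₒ + Σ P·[anion]ᵢ) / (Σ P·[cation]ᵢ + Σ P·[anion]ₒ)]
Numerator = 1×5.42 + 0.092×146 + 0.18×31.7 = 24.56
Denominator = 1×137 + 0.092×11.9 + 0.18×122 = 160.1
Vm = 61.6 · log₁₀(0.15343) = 61.6 × (-0.8141) = -50.15 mV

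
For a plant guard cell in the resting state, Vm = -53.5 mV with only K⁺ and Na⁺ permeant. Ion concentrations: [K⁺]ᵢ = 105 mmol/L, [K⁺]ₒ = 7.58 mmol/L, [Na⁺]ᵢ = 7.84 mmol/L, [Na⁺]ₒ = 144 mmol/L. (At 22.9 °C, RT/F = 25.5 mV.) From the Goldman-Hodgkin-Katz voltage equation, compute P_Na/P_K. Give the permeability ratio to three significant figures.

0.0371

Let α = P_Na/P_K. GHK: Vm = 25.5·ln[(Kₒ + α·Naₒ)/(Kᵢ + α·Naᵢ)].
e^(Vm/25.5) = e^(-53.5/25.5) = 0.1227
So 0.1227·(Kᵢ + α·Naᵢ) = Kₒ + α·Naₒ → α = (0.1227·105.0 − 7.58) / (144.0 − 0.1227·7.84)
α = (12.88 − 7.58) / (144.0 − 0.9619) = 5.303/143 = 0.03708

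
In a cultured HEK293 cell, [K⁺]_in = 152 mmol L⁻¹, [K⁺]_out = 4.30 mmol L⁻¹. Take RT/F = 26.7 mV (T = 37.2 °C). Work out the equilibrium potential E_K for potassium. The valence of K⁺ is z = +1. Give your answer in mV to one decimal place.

E = (26.7/z) · ln([K⁺]_out/[K⁺]_in) with z = +1.
= (26.7/1) · ln(4.30/152) = 26.70 · ln(0.02829)
= 26.70 · (-3.5653) = -95.19 mV

-95.2 mV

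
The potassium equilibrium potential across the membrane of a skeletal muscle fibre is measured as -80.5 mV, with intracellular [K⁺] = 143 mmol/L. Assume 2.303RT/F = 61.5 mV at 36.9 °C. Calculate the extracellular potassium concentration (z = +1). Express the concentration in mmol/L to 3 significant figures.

7.02 mmol/L

Nernst: E = (61.5/1) · log₁₀([out]/[in]), so log₁₀([out]/[in]) = -80.5 × 1 / 61.5 = -1.3089.
[out]/[in] = 10^(-1.3089) = 0.0491.
[out] = 0.0491 × 143 = 7.021 mmol/L.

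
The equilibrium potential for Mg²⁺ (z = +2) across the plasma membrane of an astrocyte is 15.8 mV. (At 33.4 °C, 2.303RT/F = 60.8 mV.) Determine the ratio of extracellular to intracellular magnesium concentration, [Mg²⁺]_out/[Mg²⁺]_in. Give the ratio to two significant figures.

3.3

log₁₀([out]/[in]) = E·z/(60.8) = 15.8 × 2 / 60.8 = 0.5197
[out]/[in] = 10^(0.5197) = 3.309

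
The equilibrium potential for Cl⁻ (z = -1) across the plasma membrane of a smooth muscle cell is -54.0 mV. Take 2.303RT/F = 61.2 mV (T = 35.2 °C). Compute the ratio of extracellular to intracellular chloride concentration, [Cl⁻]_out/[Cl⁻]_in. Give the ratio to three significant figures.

7.63

log₁₀([out]/[in]) = E·z/(61.2) = -54.0 × -1 / 61.2 = 0.8824
[out]/[in] = 10^(0.8824) = 7.627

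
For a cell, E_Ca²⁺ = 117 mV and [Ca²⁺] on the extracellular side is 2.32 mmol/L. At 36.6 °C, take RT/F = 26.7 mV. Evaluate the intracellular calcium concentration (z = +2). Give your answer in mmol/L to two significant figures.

Nernst: E = (26.7/2) · ln([out]/[in]), so ln([out]/[in]) = 117.0 × 2 / 26.7 = 8.7640.
[out]/[in] = e^(8.7640) = 6400.
[in] = 2.32 / 6400 = 0.0003625 mmol/L.

0.00036 mmol/L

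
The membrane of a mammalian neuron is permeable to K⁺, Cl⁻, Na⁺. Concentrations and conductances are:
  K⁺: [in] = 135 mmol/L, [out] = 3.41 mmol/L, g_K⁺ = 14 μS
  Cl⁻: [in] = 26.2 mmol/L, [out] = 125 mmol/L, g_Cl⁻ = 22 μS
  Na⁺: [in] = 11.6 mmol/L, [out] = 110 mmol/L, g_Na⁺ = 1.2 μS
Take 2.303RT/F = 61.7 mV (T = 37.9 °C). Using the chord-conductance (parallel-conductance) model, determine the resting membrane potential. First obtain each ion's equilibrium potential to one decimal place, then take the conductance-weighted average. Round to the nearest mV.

E_K⁺ = (61.7/1)·log₁₀(3.41/135) = -98.6 mV
E_Cl⁻ = (61.7/-1)·log₁₀(125/26.2) = -41.9 mV
E_Na⁺ = (61.7/1)·log₁₀(110/11.6) = 60.3 mV
Vm = (Σ gᵢEᵢ)/(Σ gᵢ) = (14·-98.6 + 22·-41.9 + 1.2·60.3) / (14 + 22 + 1.2)
= -2229.84 / 37.2 = -59.94 mV

-60 mV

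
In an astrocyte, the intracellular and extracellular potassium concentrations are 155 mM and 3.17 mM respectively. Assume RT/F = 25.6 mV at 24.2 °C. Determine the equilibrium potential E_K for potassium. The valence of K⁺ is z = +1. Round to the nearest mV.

E = (25.6/z) · ln([K⁺]_out/[K⁺]_in) with z = +1.
= (25.6/1) · ln(3.17/155) = 25.60 · ln(0.02045)
= 25.60 · (-3.8897) = -99.58 mV

-100 mV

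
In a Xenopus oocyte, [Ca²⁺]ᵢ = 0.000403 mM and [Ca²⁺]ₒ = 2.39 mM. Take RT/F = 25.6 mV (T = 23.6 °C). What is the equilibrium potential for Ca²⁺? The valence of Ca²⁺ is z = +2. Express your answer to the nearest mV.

E = (25.6/z) · ln([Ca²⁺]_out/[Ca²⁺]_in) with z = +2.
= (25.6/2) · ln(2.39/0.000403) = 12.80 · ln(5931)
= 12.80 · (8.6879) = 111.20 mV

111 mV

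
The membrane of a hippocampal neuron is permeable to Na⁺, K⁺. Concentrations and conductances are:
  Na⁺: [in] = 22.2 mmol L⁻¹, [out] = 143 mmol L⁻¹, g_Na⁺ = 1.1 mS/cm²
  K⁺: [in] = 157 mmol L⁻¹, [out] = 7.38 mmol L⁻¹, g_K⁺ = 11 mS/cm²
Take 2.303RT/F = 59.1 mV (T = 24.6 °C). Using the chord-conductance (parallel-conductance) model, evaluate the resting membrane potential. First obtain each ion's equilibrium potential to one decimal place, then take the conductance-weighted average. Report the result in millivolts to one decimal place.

E_Na⁺ = (59.1/1)·log₁₀(143/22.2) = 47.8 mV
E_K⁺ = (59.1/1)·log₁₀(7.38/157) = -78.5 mV
Vm = (Σ gᵢEᵢ)/(Σ gᵢ) = (1.1·47.8 + 11·-78.5) / (1.1 + 11)
= -810.92 / 12.1 = -67.02 mV

-67.0 mV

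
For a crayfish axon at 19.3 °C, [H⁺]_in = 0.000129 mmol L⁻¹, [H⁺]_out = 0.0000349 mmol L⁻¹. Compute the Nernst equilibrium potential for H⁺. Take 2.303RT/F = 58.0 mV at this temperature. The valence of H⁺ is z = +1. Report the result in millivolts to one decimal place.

-32.9 mV

E = (58.0/z) · log₁₀([H⁺]_out/[H⁺]_in) with z = +1.
= (58.0/1) · log₁₀(0.0000349/0.000129) = 58.00 · log₁₀(0.2705)
= 58.00 · (-0.5678) = -32.93 mV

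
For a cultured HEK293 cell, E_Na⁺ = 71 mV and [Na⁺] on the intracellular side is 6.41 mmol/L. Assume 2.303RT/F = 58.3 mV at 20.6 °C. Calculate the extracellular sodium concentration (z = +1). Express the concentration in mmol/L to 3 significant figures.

Nernst: E = (58.3/1) · log₁₀([out]/[in]), so log₁₀([out]/[in]) = 71.0 × 1 / 58.3 = 1.2178.
[out]/[in] = 10^(1.2178) = 16.51.
[out] = 16.51 × 6.41 = 105.9 mmol/L.

106 mmol/L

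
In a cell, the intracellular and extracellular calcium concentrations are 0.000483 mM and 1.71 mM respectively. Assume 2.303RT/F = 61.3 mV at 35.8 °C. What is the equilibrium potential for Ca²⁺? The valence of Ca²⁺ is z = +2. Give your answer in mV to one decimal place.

108.8 mV

E = (61.3/z) · log₁₀([Ca²⁺]_out/[Ca²⁺]_in) with z = +2.
= (61.3/2) · log₁₀(1.71/0.000483) = 30.65 · log₁₀(3540)
= 30.65 · (3.5490) = 108.78 mV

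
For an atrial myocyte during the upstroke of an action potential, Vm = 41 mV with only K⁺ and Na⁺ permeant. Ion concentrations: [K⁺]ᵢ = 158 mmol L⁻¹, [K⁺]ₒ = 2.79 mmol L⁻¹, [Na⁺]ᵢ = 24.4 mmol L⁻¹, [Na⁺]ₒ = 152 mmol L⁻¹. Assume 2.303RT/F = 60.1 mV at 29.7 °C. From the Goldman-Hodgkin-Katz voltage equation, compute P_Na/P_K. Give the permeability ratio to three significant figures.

Let α = P_Na/P_K. GHK: Vm = 60.1·log₁₀[(Kₒ + α·Naₒ)/(Kᵢ + α·Naᵢ)].
10^(Vm/60.1) = 10^(41.0/60.1) = 4.8106
So 4.8106·(Kᵢ + α·Naᵢ) = Kₒ + α·Naₒ → α = (4.8106·158.0 − 2.79) / (152.0 − 4.8106·24.4)
α = (760.1 − 2.79) / (152.0 − 117.4) = 757.3/34.62 = 21.87

21.9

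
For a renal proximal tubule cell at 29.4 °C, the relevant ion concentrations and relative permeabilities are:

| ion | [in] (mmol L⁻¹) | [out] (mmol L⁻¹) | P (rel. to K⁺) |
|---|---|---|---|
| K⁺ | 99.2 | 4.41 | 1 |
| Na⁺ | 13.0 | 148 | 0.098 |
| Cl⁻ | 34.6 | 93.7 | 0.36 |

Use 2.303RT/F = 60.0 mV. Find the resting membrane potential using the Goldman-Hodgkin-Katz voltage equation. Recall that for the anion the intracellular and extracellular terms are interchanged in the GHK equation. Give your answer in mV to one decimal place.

Vm = 60.0 · log₁₀[(Σ P·[cation]ₒ + Σ P·[anion]ᵢ) / (Σ P·[cation]ᵢ + Σ P·[anion]ₒ)]
Numerator = 1×4.41 + 0.098×148 + 0.36×34.6 = 31.37
Denominator = 1×99.2 + 0.098×13.0 + 0.36×93.7 = 134.2
Vm = 60.0 · log₁₀(0.23375) = 60.0 × (-0.6313) = -37.88 mV

-37.9 mV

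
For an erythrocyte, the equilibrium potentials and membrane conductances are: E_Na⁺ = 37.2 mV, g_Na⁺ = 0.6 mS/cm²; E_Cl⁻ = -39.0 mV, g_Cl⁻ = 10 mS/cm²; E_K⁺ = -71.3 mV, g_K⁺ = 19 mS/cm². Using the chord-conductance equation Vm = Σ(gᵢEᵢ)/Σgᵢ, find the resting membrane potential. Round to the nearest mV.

Σ gᵢEᵢ = 0.6·(37.2) + 10·(-39.0) + 19·(-71.3) = -1722.38
Σ gᵢ = 0.6 + 10 + 19 = 29.6
Vm = -1722.38 / 29.6 = -58.19 mV

-58 mV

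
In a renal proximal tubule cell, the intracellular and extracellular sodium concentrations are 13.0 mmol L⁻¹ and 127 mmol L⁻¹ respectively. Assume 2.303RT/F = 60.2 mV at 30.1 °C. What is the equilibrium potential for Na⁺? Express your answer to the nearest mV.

60 mV

E = (60.2/z) · log₁₀([Na⁺]_out/[Na⁺]_in) with z = +1.
= (60.2/1) · log₁₀(127/13.0) = 60.20 · log₁₀(9.769)
= 60.20 · (0.9899) = 59.59 mV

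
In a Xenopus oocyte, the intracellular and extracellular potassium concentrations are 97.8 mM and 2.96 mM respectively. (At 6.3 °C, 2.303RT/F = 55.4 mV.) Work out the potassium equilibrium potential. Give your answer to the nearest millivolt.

E = (55.4/z) · log₁₀([K⁺]_out/[K⁺]_in) with z = +1.
= (55.4/1) · log₁₀(2.96/97.8) = 55.40 · log₁₀(0.03027)
= 55.40 · (-1.5190) = -84.16 mV

-84 mV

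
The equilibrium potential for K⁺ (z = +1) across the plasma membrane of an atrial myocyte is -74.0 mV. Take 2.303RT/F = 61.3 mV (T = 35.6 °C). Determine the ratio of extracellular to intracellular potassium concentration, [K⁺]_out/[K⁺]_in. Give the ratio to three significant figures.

log₁₀([out]/[in]) = E·z/(61.3) = -74.0 × 1 / 61.3 = -1.2072
[out]/[in] = 10^(-1.2072) = 0.06206

0.0621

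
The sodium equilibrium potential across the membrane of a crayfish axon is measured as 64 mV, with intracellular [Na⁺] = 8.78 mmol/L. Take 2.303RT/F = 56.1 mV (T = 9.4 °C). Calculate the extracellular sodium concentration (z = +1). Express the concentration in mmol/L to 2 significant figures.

Nernst: E = (56.1/1) · log₁₀([out]/[in]), so log₁₀([out]/[in]) = 64.0 × 1 / 56.1 = 1.1408.
[out]/[in] = 10^(1.1408) = 13.83.
[out] = 13.83 × 8.78 = 121.4 mmol/L.

120 mmol/L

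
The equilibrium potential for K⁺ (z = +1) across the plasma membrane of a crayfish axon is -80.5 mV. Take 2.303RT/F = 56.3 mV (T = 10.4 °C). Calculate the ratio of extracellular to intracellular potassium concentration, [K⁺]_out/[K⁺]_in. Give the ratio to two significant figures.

log₁₀([out]/[in]) = E·z/(56.3) = -80.5 × 1 / 56.3 = -1.4298
[out]/[in] = 10^(-1.4298) = 0.03717

0.037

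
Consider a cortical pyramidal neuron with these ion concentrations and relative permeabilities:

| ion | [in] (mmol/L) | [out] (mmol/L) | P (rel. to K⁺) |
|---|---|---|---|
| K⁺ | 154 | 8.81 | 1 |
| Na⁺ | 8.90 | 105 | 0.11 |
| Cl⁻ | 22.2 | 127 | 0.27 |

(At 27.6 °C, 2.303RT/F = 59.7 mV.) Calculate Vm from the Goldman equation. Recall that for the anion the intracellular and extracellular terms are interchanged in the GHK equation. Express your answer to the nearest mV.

Vm = 59.7 · log₁₀[(Σ P·[cation]ₒ + Σ P·[anion]ᵢ) / (Σ P·[cation]ᵢ + Σ P·[anion]ₒ)]
Numerator = 1×8.81 + 0.11×105 + 0.27×22.2 = 26.35
Denominator = 1×154 + 0.11×8.90 + 0.27×127 = 189.3
Vm = 59.7 · log₁₀(0.13924) = 59.7 × (-0.8562) = -51.12 mV

-51 mV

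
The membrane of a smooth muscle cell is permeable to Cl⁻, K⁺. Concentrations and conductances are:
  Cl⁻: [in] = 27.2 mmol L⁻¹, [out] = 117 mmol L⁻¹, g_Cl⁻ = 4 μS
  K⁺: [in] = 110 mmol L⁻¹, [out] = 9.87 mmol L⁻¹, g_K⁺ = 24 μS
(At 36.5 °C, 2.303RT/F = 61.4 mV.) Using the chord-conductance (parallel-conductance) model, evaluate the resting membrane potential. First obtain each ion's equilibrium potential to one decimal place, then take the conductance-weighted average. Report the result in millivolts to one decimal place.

-60.7 mV

E_Cl⁻ = (61.4/-1)·log₁₀(117/27.2) = -38.9 mV
E_K⁺ = (61.4/1)·log₁₀(9.87/110) = -64.3 mV
Vm = (Σ gᵢEᵢ)/(Σ gᵢ) = (4·-38.9 + 24·-64.3) / (4 + 24)
= -1698.80 / 28 = -60.67 mV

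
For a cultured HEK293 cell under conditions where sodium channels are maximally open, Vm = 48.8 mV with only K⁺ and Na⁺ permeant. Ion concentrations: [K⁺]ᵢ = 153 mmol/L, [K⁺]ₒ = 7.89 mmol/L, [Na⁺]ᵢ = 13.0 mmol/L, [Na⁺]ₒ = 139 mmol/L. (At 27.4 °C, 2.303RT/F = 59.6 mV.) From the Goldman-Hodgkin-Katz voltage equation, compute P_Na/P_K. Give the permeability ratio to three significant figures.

18.7

Let α = P_Na/P_K. GHK: Vm = 59.6·log₁₀[(Kₒ + α·Naₒ)/(Kᵢ + α·Naᵢ)].
10^(Vm/59.6) = 10^(48.8/59.6) = 6.5886
So 6.5886·(Kᵢ + α·Naᵢ) = Kₒ + α·Naₒ → α = (6.5886·153.0 − 7.89) / (139.0 − 6.5886·13.0)
α = (1008 − 7.89) / (139.0 − 85.65) = 1000/53.35 = 18.75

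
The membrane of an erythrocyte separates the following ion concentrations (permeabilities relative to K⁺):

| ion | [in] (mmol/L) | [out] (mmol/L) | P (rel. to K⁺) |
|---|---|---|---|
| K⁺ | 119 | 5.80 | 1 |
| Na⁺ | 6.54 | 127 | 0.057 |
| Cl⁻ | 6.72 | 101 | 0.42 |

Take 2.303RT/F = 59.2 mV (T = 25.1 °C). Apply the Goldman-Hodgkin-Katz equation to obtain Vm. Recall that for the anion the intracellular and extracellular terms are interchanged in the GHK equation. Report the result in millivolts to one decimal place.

-59.7 mV

Vm = 59.2 · log₁₀[(Σ P·[cation]ₒ + Σ P·[anion]ᵢ) / (Σ P·[cation]ᵢ + Σ P·[anion]ₒ)]
Numerator = 1×5.80 + 0.057×127 + 0.42×6.72 = 15.86
Denominator = 1×119 + 0.057×6.54 + 0.42×101 = 161.8
Vm = 59.2 · log₁₀(0.098035) = 59.2 × (-1.0086) = -59.71 mV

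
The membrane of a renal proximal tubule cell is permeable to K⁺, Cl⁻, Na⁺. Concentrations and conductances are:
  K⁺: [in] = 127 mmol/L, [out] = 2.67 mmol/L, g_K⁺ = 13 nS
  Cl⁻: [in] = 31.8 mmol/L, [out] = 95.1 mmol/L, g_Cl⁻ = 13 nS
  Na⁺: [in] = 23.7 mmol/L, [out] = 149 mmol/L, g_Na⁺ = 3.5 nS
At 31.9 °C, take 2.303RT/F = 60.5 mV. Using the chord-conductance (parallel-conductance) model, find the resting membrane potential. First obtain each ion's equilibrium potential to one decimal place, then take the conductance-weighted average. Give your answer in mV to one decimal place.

E_K⁺ = (60.5/1)·log₁₀(2.67/127) = -101.5 mV
E_Cl⁻ = (60.5/-1)·log₁₀(95.1/31.8) = -28.8 mV
E_Na⁺ = (60.5/1)·log₁₀(149/23.7) = 48.3 mV
Vm = (Σ gᵢEᵢ)/(Σ gᵢ) = (13·-101.5 + 13·-28.8 + 3.5·48.3) / (13 + 13 + 3.5)
= -1524.85 / 29.5 = -51.69 mV

-51.7 mV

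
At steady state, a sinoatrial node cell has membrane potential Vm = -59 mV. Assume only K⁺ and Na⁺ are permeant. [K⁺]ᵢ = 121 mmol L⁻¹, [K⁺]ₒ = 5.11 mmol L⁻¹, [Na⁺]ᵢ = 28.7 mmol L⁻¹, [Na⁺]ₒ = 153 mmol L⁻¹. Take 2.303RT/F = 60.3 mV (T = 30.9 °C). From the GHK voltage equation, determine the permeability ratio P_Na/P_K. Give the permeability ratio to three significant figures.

Let α = P_Na/P_K. GHK: Vm = 60.3·log₁₀[(Kₒ + α·Naₒ)/(Kᵢ + α·Naᵢ)].
10^(Vm/60.3) = 10^(-59.0/60.3) = 0.10509
So 0.10509·(Kᵢ + α·Naᵢ) = Kₒ + α·Naₒ → α = (0.10509·121.0 − 5.11) / (153.0 − 0.10509·28.7)
α = (12.72 − 5.11) / (153.0 − 3.016) = 7.606/150 = 0.05071

0.0507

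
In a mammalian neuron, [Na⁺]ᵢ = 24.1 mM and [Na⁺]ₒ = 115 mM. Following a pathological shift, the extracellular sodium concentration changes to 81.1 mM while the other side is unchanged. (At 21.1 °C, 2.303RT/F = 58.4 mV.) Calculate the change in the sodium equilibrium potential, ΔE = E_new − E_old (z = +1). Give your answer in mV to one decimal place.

-8.9 mV

E_old = (58.4/1)·log₁₀(115/24.1) = 39.63 mV
E_new = (58.4/1)·log₁₀(81.1/24.1) = 30.78 mV
ΔE = 30.78 − (39.63) = -8.86 mV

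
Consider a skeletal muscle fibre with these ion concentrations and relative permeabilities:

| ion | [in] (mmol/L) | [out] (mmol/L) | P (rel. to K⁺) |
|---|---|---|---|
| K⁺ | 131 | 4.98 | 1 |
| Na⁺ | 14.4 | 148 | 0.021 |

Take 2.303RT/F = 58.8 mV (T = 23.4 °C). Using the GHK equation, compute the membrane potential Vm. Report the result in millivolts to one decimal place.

-71.2 mV

Vm = 58.8 · log₁₀[(Σ P·[cation]ₒ + Σ P·[anion]ᵢ) / (Σ P·[cation]ᵢ + Σ P·[anion]ₒ)]
Numerator = 1×4.98 + 0.021×148 = 8.088
Denominator = 1×131 + 0.021×14.4 = 131.3
Vm = 58.8 · log₁₀(0.061598) = 58.8 × (-1.2104) = -71.17 mV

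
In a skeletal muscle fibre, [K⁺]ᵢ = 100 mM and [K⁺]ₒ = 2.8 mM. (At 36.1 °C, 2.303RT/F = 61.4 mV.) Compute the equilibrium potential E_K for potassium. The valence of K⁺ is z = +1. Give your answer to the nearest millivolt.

-95 mV

E = (61.4/z) · log₁₀([K⁺]_out/[K⁺]_in) with z = +1.
= (61.4/1) · log₁₀(2.8/100) = 61.40 · log₁₀(0.028)
= 61.40 · (-1.5528) = -95.34 mV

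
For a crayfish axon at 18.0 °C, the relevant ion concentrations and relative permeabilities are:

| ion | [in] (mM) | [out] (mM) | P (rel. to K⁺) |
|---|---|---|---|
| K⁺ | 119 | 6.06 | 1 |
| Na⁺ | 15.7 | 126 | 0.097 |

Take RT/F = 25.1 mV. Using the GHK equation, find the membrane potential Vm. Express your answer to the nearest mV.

-47 mV

Vm = 25.1 · ln[(Σ P·[cation]ₒ + Σ P·[anion]ᵢ) / (Σ P·[cation]ᵢ + Σ P·[anion]ₒ)]
Numerator = 1×6.06 + 0.097×126 = 18.28
Denominator = 1×119 + 0.097×15.7 = 120.5
Vm = 25.1 · ln(0.15169) = 25.1 × (-1.8859) = -47.34 mV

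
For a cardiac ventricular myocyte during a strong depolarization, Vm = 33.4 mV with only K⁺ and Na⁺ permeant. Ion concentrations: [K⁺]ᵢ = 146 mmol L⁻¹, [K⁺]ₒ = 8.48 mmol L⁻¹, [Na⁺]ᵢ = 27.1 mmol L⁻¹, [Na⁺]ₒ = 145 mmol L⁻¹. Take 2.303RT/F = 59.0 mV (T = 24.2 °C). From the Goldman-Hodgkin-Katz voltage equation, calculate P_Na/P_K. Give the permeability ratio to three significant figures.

Let α = P_Na/P_K. GHK: Vm = 59.0·log₁₀[(Kₒ + α·Naₒ)/(Kᵢ + α·Naᵢ)].
10^(Vm/59.0) = 10^(33.4/59.0) = 3.6822
So 3.6822·(Kᵢ + α·Naᵢ) = Kₒ + α·Naₒ → α = (3.6822·146.0 − 8.48) / (145.0 − 3.6822·27.1)
α = (537.6 − 8.48) / (145.0 − 99.79) = 529.1/45.21 = 11.7

11.7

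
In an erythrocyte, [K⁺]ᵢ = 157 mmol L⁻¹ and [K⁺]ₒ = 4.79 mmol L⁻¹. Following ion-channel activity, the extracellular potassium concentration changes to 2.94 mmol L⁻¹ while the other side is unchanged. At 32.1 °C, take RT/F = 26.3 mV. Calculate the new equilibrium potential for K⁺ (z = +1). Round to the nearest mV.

After the shift: [K⁺]_out = 2.94, [K⁺]_in = 157 mmol L⁻¹.
E_new = (26.3/1)·ln(2.94/157) = 26.30 · (-3.9778) = -104.62 mV

-105 mV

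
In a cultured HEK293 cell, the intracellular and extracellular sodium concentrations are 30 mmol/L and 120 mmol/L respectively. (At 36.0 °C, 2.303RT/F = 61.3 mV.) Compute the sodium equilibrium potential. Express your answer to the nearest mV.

37 mV

E = (61.3/z) · log₁₀([Na⁺]_out/[Na⁺]_in) with z = +1.
= (61.3/1) · log₁₀(120/30) = 61.30 · log₁₀(4)
= 61.30 · (0.6021) = 36.91 mV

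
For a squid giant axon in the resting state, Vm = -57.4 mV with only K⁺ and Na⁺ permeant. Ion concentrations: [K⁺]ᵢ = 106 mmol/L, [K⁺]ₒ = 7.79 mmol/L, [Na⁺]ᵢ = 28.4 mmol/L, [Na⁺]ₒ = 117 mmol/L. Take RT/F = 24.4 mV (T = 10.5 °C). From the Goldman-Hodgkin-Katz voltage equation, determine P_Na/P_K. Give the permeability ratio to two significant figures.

Let α = P_Na/P_K. GHK: Vm = 24.4·ln[(Kₒ + α·Naₒ)/(Kᵢ + α·Naᵢ)].
e^(Vm/24.4) = e^(-57.4/24.4) = 0.095135
So 0.095135·(Kᵢ + α·Naᵢ) = Kₒ + α·Naₒ → α = (0.095135·106.0 − 7.79) / (117.0 − 0.095135·28.4)
α = (10.08 − 7.79) / (117.0 − 2.702) = 2.294/114.3 = 0.02007

0.020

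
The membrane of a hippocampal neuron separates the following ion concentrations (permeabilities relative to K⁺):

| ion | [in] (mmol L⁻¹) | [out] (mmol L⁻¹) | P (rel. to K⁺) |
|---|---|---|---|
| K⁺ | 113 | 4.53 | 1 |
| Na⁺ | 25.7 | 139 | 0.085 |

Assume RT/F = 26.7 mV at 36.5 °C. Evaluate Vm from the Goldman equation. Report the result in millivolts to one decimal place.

Vm = 26.7 · ln[(Σ P·[cation]ₒ + Σ P·[anion]ᵢ) / (Σ P·[cation]ᵢ + Σ P·[anion]ₒ)]
Numerator = 1×4.53 + 0.085×139 = 16.35
Denominator = 1×113 + 0.085×25.7 = 115.2
Vm = 26.7 · ln(0.1419) = 26.7 × (-1.9526) = -52.13 mV

-52.1 mV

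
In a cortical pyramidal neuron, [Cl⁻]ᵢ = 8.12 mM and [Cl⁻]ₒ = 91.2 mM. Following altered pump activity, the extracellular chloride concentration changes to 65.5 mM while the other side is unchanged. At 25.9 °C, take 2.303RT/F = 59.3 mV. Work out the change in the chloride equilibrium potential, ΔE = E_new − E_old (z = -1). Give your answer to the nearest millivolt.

9 mV

E_old = (59.3/-1)·log₁₀(91.2/8.12) = -62.29 mV
E_new = (59.3/-1)·log₁₀(65.5/8.12) = -53.77 mV
ΔE = -53.77 − (-62.29) = 8.52 mV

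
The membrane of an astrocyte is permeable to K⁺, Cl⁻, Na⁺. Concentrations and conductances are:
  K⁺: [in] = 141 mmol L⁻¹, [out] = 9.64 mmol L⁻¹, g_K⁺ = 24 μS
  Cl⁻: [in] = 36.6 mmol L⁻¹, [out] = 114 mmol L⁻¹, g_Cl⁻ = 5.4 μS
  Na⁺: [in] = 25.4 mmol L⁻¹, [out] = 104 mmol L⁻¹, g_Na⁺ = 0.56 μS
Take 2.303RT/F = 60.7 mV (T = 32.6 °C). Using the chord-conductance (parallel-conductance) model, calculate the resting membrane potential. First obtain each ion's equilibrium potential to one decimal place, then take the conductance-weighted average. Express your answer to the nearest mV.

-61 mV

E_K⁺ = (60.7/1)·log₁₀(9.64/141) = -70.7 mV
E_Cl⁻ = (60.7/-1)·log₁₀(114/36.6) = -30.0 mV
E_Na⁺ = (60.7/1)·log₁₀(104/25.4) = 37.2 mV
Vm = (Σ gᵢEᵢ)/(Σ gᵢ) = (24·-70.7 + 5.4·-30.0 + 0.56·37.2) / (24 + 5.4 + 0.56)
= -1837.97 / 29.96 = -61.35 mV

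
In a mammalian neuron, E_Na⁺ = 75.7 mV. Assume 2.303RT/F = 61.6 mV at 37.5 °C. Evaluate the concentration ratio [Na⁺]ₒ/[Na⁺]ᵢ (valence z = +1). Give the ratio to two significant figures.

17

log₁₀([out]/[in]) = E·z/(61.6) = 75.7 × 1 / 61.6 = 1.2289
[out]/[in] = 10^(1.2289) = 16.94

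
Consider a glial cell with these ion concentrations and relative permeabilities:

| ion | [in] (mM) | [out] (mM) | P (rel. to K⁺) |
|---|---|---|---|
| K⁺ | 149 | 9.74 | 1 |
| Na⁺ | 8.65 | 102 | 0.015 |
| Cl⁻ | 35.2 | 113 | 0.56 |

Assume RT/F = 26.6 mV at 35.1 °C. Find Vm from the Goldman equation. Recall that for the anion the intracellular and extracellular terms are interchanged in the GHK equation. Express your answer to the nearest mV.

Vm = 26.6 · ln[(Σ P·[cation]ₒ + Σ P·[anion]ᵢ) / (Σ P·[cation]ᵢ + Σ P·[anion]ₒ)]
Numerator = 1×9.74 + 0.015×102 + 0.56×35.2 = 30.98
Denominator = 1×149 + 0.015×8.65 + 0.56×113 = 212.4
Vm = 26.6 · ln(0.14586) = 26.6 × (-1.9251) = -51.21 mV

-51 mV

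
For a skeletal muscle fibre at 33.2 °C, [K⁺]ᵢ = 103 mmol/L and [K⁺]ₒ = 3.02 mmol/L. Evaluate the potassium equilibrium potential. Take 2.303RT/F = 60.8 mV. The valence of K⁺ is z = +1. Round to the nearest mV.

E = (60.8/z) · log₁₀([K⁺]_out/[K⁺]_in) with z = +1.
= (60.8/1) · log₁₀(3.02/103) = 60.80 · log₁₀(0.02932)
= 60.80 · (-1.5328) = -93.20 mV

-93 mV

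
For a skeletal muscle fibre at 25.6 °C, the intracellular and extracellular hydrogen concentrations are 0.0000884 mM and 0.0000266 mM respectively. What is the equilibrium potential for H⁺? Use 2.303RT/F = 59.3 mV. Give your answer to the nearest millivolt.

-31 mV

E = (59.3/z) · log₁₀([H⁺]_out/[H⁺]_in) with z = +1.
= (59.3/1) · log₁₀(0.0000266/0.0000884) = 59.30 · log₁₀(0.3009)
= 59.30 · (-0.5216) = -30.93 mV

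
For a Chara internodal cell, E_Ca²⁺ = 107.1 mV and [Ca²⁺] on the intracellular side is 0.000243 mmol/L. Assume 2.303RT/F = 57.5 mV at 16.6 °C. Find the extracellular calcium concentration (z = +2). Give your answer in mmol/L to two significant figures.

1.3 mmol/L

Nernst: E = (57.5/2) · log₁₀([out]/[in]), so log₁₀([out]/[in]) = 107.1 × 2 / 57.5 = 3.7252.
[out]/[in] = 10^(3.7252) = 5312.
[out] = 5312 × 0.000243 = 1.291 mmol/L.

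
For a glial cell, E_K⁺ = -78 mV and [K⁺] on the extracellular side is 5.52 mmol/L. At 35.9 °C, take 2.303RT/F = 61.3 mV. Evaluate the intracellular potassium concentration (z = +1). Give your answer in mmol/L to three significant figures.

Nernst: E = (61.3/1) · log₁₀([out]/[in]), so log₁₀([out]/[in]) = -78.0 × 1 / 61.3 = -1.2724.
[out]/[in] = 10^(-1.2724) = 0.0534.
[in] = 5.52 / 0.0534 = 103.4 mmol/L.

103 mmol/L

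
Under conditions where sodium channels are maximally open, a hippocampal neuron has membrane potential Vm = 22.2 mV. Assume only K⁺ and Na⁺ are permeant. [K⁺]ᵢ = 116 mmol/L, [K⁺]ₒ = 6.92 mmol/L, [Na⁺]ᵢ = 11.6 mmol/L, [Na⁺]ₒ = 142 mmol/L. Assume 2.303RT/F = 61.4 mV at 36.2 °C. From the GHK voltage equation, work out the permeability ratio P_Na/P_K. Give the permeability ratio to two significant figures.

2.3

Let α = P_Na/P_K. GHK: Vm = 61.4·log₁₀[(Kₒ + α·Naₒ)/(Kᵢ + α·Naᵢ)].
10^(Vm/61.4) = 10^(22.2/61.4) = 2.2991
So 2.2991·(Kᵢ + α·Naᵢ) = Kₒ + α·Naₒ → α = (2.2991·116.0 − 6.92) / (142.0 − 2.2991·11.6)
α = (266.7 − 6.92) / (142.0 − 26.67) = 259.8/115.3 = 2.252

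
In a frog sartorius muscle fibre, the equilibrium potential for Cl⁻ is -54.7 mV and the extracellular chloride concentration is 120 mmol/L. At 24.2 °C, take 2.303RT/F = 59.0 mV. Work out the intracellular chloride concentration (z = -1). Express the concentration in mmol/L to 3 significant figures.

14.2 mmol/L

Nernst: E = (59.0/-1) · log₁₀([out]/[in]), so log₁₀([out]/[in]) = -54.7 × -1 / 59.0 = 0.9271.
[out]/[in] = 10^(0.9271) = 8.455.
[in] = 120 / 8.455 = 14.19 mmol/L.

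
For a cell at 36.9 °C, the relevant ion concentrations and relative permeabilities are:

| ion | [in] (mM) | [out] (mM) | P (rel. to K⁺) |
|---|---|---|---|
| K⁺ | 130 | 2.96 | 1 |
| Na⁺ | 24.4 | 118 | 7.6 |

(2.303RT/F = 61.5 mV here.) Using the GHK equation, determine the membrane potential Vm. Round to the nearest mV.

28 mV

Vm = 61.5 · log₁₀[(Σ P·[cation]ₒ + Σ P·[anion]ᵢ) / (Σ P·[cation]ᵢ + Σ P·[anion]ₒ)]
Numerator = 1×2.96 + 7.6×118 = 899.8
Denominator = 1×130 + 7.6×24.4 = 315.4
Vm = 61.5 · log₁₀(2.8524) = 61.5 × (0.4552) = 28.00 mV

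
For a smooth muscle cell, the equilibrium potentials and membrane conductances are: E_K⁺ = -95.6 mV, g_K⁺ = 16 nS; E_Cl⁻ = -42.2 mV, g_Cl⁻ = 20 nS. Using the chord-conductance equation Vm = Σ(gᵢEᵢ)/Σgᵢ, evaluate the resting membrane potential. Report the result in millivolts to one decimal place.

Σ gᵢEᵢ = 16·(-95.6) + 20·(-42.2) = -2373.60
Σ gᵢ = 16 + 20 = 36
Vm = -2373.60 / 36 = -65.93 mV

-65.9 mV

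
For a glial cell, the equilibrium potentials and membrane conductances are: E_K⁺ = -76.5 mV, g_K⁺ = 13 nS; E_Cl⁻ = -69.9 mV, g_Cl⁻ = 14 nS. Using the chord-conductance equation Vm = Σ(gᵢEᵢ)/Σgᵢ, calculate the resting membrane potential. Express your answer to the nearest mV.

Σ gᵢEᵢ = 13·(-76.5) + 14·(-69.9) = -1973.10
Σ gᵢ = 13 + 14 = 27
Vm = -1973.10 / 27 = -73.08 mV

-73 mV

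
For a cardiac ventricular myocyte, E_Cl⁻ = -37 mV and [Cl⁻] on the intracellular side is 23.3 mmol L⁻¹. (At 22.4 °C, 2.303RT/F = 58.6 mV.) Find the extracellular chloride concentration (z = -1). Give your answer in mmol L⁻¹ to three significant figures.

99.7 mmol L⁻¹

Nernst: E = (58.6/-1) · log₁₀([out]/[in]), so log₁₀([out]/[in]) = -37.0 × -1 / 58.6 = 0.6314.
[out]/[in] = 10^(0.6314) = 4.28.
[out] = 4.28 × 23.3 = 99.71 mmol L⁻¹.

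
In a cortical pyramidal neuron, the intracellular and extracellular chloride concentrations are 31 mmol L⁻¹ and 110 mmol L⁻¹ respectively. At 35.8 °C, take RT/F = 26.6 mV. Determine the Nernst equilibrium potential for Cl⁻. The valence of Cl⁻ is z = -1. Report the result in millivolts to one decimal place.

E = (26.6/z) · ln([Cl⁻]_out/[Cl⁻]_in) with z = -1.
For an anion, dividing by z = -1 reverses the sign.
= (26.6/-1) · ln(110/31) = -26.60 · ln(3.548)
= -26.60 · (1.2665) = -33.69 mV

-33.7 mV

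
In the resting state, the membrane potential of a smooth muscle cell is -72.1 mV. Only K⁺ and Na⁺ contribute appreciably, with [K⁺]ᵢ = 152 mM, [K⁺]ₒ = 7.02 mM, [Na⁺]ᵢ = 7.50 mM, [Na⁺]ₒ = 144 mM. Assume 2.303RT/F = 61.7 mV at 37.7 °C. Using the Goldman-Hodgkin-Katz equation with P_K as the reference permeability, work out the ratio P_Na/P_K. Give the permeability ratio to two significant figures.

0.023

Let α = P_Na/P_K. GHK: Vm = 61.7·log₁₀[(Kₒ + α·Naₒ)/(Kᵢ + α·Naᵢ)].
10^(Vm/61.7) = 10^(-72.1/61.7) = 0.067833
So 0.067833·(Kᵢ + α·Naᵢ) = Kₒ + α·Naₒ → α = (0.067833·152.0 − 7.02) / (144.0 − 0.067833·7.5)
α = (10.31 − 7.02) / (144.0 − 0.5087) = 3.291/143.5 = 0.02293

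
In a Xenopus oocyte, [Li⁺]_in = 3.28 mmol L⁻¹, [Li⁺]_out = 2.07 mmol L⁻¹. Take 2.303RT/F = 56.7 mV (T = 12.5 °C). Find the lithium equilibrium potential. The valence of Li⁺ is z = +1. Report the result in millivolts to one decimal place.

-11.3 mV

E = (56.7/z) · log₁₀([Li⁺]_out/[Li⁺]_in) with z = +1.
= (56.7/1) · log₁₀(2.07/3.28) = 56.70 · log₁₀(0.6311)
= 56.70 · (-0.1999) = -11.33 mV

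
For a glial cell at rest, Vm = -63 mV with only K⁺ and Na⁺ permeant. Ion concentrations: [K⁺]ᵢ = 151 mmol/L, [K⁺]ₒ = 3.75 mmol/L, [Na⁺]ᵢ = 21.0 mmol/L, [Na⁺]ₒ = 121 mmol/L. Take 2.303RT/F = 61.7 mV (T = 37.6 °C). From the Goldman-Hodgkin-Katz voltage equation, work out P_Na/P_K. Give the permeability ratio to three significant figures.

Let α = P_Na/P_K. GHK: Vm = 61.7·log₁₀[(Kₒ + α·Naₒ)/(Kᵢ + α·Naᵢ)].
10^(Vm/61.7) = 10^(-63.0/61.7) = 0.095264
So 0.095264·(Kᵢ + α·Naᵢ) = Kₒ + α·Naₒ → α = (0.095264·151.0 − 3.75) / (121.0 − 0.095264·21.0)
α = (14.38 − 3.75) / (121.0 − 2.001) = 10.63/119 = 0.08937

0.0894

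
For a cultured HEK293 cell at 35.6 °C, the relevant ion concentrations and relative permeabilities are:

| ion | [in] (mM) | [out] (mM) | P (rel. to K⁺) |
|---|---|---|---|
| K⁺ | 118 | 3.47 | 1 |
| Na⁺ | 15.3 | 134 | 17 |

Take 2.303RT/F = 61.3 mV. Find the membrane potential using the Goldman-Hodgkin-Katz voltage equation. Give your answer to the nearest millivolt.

48 mV

Vm = 61.3 · log₁₀[(Σ P·[cation]ₒ + Σ P·[anion]ᵢ) / (Σ P·[cation]ᵢ + Σ P·[anion]ₒ)]
Numerator = 1×3.47 + 17×134 = 2281
Denominator = 1×118 + 17×15.3 = 378.1
Vm = 61.3 · log₁₀(6.034) = 61.3 × (0.7806) = 47.85 mV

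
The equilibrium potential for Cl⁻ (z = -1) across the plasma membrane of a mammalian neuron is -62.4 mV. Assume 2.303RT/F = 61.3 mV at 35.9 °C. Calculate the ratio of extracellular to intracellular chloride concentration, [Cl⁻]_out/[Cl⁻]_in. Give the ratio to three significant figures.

10.4

log₁₀([out]/[in]) = E·z/(61.3) = -62.4 × -1 / 61.3 = 1.0179
[out]/[in] = 10^(1.0179) = 10.42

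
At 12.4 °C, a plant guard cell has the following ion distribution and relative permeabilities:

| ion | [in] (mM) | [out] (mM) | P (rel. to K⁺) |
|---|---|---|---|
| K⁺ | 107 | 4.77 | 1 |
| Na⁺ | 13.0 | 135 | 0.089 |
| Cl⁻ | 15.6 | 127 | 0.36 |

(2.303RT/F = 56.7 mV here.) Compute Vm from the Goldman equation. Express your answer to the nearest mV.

-47 mV

Vm = 56.7 · log₁₀[(Σ P·[cation]ₒ + Σ P·[anion]ᵢ) / (Σ P·[cation]ᵢ + Σ P·[anion]ₒ)]
Numerator = 1×4.77 + 0.089×135 + 0.36×15.6 = 22.4
Denominator = 1×107 + 0.089×13.0 + 0.36×127 = 153.9
Vm = 56.7 · log₁₀(0.14558) = 56.7 × (-0.8369) = -47.45 mV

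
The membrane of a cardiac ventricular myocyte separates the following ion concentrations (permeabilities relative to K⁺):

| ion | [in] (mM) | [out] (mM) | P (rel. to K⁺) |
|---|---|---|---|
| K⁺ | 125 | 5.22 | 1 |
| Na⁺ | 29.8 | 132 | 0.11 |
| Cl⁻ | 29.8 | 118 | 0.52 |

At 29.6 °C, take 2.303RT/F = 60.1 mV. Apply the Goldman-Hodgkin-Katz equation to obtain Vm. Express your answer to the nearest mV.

Vm = 60.1 · log₁₀[(Σ P·[cation]ₒ + Σ P·[anion]ᵢ) / (Σ P·[cation]ᵢ + Σ P·[anion]ₒ)]
Numerator = 1×5.22 + 0.11×132 + 0.52×29.8 = 35.24
Denominator = 1×125 + 0.11×29.8 + 0.52×118 = 189.6
Vm = 60.1 · log₁₀(0.18581) = 60.1 × (-0.7309) = -43.93 mV

-44 mV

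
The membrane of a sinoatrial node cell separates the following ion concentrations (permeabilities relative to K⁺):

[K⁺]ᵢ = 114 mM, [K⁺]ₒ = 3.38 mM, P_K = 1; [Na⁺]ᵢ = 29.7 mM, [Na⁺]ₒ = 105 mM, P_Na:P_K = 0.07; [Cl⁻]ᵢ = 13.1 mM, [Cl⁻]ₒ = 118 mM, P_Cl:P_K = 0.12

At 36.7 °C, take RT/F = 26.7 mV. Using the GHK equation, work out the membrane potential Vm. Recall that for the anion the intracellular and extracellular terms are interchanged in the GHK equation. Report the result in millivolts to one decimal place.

Vm = 26.7 · ln[(Σ P·[cation]ₒ + Σ P·[anion]ᵢ) / (Σ P·[cation]ᵢ + Σ P·[anion]ₒ)]
Numerator = 1×3.38 + 0.07×105 + 0.12×13.1 = 12.3
Denominator = 1×114 + 0.07×29.7 + 0.12×118 = 130.2
Vm = 26.7 · ln(0.094457) = 26.7 × (-2.3596) = -63.00 mV

-63.0 mV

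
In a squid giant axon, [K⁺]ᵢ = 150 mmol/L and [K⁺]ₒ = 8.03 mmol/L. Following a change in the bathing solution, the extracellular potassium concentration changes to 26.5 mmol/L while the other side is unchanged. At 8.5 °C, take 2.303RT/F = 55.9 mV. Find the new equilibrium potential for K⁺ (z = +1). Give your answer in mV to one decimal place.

After the shift: [K⁺]_out = 26.5, [K⁺]_in = 150 mmol/L.
E_new = (55.9/1)·log₁₀(26.5/150) = 55.90 · (-0.7528) = -42.08 mV

-42.1 mV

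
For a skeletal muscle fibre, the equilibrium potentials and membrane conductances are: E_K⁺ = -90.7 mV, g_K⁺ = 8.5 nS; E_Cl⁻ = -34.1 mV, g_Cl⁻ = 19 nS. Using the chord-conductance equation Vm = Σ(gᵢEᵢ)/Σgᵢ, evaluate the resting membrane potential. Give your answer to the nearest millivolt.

-52 mV

Σ gᵢEᵢ = 8.5·(-90.7) + 19·(-34.1) = -1418.85
Σ gᵢ = 8.5 + 19 = 27.5
Vm = -1418.85 / 27.5 = -51.59 mV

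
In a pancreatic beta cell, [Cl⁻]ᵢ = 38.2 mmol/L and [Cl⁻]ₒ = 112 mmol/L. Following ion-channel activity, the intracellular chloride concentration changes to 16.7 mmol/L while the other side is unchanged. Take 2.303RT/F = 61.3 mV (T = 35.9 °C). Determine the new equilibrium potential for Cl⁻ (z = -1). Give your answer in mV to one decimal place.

-50.7 mV

After the shift: [Cl⁻]_out = 112, [Cl⁻]_in = 16.7 mmol/L.
E_new = (61.3/-1)·log₁₀(112/16.7) = -61.30 · (0.8265) = -50.66 mV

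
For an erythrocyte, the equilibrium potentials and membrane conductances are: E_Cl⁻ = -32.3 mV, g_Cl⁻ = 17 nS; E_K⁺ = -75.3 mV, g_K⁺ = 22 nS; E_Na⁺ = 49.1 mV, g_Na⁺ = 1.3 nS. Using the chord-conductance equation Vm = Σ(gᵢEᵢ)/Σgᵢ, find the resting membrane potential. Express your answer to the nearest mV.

-53 mV

Σ gᵢEᵢ = 17·(-32.3) + 22·(-75.3) + 1.3·(49.1) = -2141.87
Σ gᵢ = 17 + 22 + 1.3 = 40.3
Vm = -2141.87 / 40.3 = -53.15 mV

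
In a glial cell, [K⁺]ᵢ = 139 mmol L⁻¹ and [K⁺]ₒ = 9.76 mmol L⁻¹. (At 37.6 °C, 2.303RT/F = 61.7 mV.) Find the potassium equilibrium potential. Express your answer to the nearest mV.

E = (61.7/z) · log₁₀([K⁺]_out/[K⁺]_in) with z = +1.
= (61.7/1) · log₁₀(9.76/139) = 61.70 · log₁₀(0.07022)
= 61.70 · (-1.1536) = -71.17 mV

-71 mV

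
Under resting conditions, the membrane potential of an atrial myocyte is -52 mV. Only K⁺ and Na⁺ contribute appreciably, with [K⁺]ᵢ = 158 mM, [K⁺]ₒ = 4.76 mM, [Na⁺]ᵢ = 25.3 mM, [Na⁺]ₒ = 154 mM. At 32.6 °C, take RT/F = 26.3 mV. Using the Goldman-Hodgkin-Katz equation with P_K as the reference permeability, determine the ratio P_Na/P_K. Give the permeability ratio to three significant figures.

Let α = P_Na/P_K. GHK: Vm = 26.3·ln[(Kₒ + α·Naₒ)/(Kᵢ + α·Naᵢ)].
e^(Vm/26.3) = e^(-52.0/26.3) = 0.13846
So 0.13846·(Kᵢ + α·Naᵢ) = Kₒ + α·Naₒ → α = (0.13846·158.0 − 4.76) / (154.0 − 0.13846·25.3)
α = (21.88 − 4.76) / (154.0 − 3.503) = 17.12/150.5 = 0.1137

0.114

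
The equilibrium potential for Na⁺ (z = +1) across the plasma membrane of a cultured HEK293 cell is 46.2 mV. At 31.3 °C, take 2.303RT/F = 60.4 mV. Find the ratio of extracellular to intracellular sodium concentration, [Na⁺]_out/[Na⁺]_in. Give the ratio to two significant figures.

5.8

log₁₀([out]/[in]) = E·z/(60.4) = 46.2 × 1 / 60.4 = 0.7649
[out]/[in] = 10^(0.7649) = 5.82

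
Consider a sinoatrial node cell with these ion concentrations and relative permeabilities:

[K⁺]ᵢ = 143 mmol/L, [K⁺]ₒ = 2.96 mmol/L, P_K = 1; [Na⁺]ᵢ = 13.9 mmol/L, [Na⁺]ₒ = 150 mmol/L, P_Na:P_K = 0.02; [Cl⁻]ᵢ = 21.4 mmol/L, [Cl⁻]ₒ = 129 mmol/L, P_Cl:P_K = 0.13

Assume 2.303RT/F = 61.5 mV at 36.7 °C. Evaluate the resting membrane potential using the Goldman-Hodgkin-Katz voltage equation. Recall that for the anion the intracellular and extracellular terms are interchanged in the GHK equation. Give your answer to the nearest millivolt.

Vm = 61.5 · log₁₀[(Σ P·[cation]ₒ + Σ P·[anion]ᵢ) / (Σ P·[cation]ᵢ + Σ P·[anion]ₒ)]
Numerator = 1×2.96 + 0.02×150 + 0.13×21.4 = 8.742
Denominator = 1×143 + 0.02×13.9 + 0.13×129 = 160
Vm = 61.5 · log₁₀(0.054621) = 61.5 × (-1.2626) = -77.65 mV

-78 mV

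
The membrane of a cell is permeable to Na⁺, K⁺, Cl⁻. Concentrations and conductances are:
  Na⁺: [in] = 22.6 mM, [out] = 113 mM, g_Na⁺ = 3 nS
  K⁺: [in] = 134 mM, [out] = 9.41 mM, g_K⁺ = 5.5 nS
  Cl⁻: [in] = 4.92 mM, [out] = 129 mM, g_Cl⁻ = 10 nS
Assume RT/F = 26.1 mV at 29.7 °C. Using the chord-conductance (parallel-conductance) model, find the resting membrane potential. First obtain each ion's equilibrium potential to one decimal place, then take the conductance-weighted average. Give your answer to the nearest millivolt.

-60 mV

E_Na⁺ = (26.1/1)·ln(113/22.6) = 42.0 mV
E_K⁺ = (26.1/1)·ln(9.41/134) = -69.3 mV
E_Cl⁻ = (26.1/-1)·ln(129/4.92) = -85.3 mV
Vm = (Σ gᵢEᵢ)/(Σ gᵢ) = (3·42.0 + 5.5·-69.3 + 10·-85.3) / (3 + 5.5 + 10)
= -1108.15 / 18.5 = -59.90 mV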